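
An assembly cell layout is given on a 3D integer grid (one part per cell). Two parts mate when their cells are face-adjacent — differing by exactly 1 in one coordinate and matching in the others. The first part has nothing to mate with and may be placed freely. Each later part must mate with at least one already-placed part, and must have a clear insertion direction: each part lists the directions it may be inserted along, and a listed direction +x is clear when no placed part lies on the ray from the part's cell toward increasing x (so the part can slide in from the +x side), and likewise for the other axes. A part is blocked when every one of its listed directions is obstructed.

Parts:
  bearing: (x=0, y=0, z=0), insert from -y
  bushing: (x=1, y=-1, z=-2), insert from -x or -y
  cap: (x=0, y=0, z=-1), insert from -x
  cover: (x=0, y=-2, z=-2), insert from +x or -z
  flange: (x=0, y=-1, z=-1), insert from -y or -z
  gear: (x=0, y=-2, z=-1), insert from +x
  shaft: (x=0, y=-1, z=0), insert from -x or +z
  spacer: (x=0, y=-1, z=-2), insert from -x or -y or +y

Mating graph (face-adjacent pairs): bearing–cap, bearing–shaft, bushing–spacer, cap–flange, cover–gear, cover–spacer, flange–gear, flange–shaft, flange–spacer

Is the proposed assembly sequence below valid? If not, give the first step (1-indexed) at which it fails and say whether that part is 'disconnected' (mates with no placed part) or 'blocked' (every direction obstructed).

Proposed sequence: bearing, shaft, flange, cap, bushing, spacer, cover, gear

1. bearing@(0, 0, 0) [-y clear] — {bearing}
2. shaft@(0, -1, 0) [-x clear] — {bearing, shaft}
3. flange@(0, -1, -1) [-y clear] — {bearing, flange, shaft}
4. cap@(0, 0, -1) [-x clear] — {bearing, cap, flange, shaft}
5. bushing@(1, -1, -2) — no placed neighbour ⇒ disconnected

Invalid at step 5 (disconnected)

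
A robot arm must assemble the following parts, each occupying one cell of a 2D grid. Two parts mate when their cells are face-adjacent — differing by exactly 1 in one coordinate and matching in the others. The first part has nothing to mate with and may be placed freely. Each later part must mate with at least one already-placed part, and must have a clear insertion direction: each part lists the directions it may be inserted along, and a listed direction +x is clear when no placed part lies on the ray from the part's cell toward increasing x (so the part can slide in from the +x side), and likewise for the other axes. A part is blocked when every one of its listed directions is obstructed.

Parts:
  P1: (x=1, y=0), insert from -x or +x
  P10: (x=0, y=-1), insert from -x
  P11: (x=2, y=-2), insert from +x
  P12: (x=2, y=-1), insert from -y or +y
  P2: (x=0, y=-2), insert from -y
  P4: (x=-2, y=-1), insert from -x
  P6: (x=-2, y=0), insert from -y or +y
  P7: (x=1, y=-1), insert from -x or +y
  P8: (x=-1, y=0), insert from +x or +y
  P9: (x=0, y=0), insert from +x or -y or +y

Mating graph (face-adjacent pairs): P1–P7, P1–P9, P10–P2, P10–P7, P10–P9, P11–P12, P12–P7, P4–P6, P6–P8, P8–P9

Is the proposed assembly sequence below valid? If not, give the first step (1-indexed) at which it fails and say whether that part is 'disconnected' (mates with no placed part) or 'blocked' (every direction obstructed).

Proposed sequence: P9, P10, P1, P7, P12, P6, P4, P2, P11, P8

1. P9@(0, 0) [+x clear] — {P9}
2. P10@(0, -1) [-x clear] — {P10, P9}
3. P1@(1, 0) [+x clear] — {P1, P10, P9}
4. P7@(1, -1) — -x/+y all obstructed ⇒ blocked

Invalid at step 4 (blocked)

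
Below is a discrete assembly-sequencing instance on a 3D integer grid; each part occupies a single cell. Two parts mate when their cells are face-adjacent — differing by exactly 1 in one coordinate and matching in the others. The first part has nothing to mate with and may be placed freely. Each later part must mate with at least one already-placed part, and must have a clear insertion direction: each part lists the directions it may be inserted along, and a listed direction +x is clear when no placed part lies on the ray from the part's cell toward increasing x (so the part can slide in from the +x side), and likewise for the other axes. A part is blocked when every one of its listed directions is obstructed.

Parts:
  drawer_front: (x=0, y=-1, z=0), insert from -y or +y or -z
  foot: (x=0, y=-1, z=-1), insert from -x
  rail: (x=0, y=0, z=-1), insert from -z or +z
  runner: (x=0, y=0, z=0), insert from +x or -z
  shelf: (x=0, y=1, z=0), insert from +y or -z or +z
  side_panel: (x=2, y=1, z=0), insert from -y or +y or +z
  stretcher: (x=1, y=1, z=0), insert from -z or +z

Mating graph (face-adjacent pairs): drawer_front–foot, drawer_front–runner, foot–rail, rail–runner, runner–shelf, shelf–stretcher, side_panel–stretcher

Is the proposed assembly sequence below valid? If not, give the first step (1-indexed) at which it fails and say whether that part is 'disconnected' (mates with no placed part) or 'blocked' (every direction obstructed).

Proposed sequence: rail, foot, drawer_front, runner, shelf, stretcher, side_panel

Valid

1. rail@(0, 0, -1) [-z clear] — {rail}
2. foot@(0, -1, -1) [-x clear] — {foot, rail}
3. drawer_front@(0, -1, 0) [-y clear] — {drawer_front, foot, rail}
4. runner@(0, 0, 0) [+x clear] — {drawer_front, foot, rail, runner}
5. shelf@(0, 1, 0) [+y clear] — {drawer_front, foot, rail, runner, shelf}
6. stretcher@(1, 1, 0) [-z clear] — {drawer_front, foot, rail, runner, shelf, stretcher}
7. side_panel@(2, 1, 0) [-y clear] — {drawer_front, foot, rail, runner, shelf, side_panel, stretcher}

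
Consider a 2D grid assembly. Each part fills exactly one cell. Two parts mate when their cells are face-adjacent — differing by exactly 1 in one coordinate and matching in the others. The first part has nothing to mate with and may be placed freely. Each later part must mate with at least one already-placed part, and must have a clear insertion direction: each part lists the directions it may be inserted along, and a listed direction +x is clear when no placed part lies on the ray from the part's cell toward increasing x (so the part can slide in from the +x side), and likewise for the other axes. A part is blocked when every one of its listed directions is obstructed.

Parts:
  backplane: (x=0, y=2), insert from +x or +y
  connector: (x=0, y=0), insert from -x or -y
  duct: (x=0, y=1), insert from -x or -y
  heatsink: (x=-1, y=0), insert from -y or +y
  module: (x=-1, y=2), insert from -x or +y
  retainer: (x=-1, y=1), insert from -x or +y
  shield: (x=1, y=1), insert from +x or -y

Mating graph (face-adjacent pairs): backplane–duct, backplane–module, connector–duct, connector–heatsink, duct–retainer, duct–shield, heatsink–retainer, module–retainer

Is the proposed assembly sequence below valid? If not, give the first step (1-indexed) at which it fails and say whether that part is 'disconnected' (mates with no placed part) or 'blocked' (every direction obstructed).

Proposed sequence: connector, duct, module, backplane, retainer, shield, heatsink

Invalid at step 3 (disconnected)

1. connector@(0, 0) [-x clear] — {connector}
2. duct@(0, 1) [-x clear] — {connector, duct}
3. module@(-1, 2) — no placed neighbour ⇒ disconnected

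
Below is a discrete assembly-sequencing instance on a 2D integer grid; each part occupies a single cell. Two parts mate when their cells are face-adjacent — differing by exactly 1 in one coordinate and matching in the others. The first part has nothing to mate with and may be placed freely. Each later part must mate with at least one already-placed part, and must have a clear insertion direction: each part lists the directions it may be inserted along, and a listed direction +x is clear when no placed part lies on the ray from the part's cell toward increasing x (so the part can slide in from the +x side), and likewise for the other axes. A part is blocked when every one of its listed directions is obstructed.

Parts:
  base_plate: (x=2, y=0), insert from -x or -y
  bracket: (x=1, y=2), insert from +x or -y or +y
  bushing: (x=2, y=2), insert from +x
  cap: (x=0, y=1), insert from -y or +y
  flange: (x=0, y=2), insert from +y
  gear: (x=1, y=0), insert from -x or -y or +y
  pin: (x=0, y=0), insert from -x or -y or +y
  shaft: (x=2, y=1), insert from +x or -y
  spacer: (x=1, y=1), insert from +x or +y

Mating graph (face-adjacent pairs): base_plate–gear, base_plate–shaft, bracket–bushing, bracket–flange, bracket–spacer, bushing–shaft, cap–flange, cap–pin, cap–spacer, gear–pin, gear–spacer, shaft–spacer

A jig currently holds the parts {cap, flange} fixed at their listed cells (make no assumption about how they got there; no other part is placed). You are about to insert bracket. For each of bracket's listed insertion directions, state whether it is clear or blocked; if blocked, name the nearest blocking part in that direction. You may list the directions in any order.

+x: ray from bracket(1, 2) has no placed part ⇒ clear
-y: ray from bracket(1, 2) has no placed part ⇒ clear
+y: ray from bracket(1, 2) has no placed part ⇒ clear

+x: clear; +y: clear; -y: clear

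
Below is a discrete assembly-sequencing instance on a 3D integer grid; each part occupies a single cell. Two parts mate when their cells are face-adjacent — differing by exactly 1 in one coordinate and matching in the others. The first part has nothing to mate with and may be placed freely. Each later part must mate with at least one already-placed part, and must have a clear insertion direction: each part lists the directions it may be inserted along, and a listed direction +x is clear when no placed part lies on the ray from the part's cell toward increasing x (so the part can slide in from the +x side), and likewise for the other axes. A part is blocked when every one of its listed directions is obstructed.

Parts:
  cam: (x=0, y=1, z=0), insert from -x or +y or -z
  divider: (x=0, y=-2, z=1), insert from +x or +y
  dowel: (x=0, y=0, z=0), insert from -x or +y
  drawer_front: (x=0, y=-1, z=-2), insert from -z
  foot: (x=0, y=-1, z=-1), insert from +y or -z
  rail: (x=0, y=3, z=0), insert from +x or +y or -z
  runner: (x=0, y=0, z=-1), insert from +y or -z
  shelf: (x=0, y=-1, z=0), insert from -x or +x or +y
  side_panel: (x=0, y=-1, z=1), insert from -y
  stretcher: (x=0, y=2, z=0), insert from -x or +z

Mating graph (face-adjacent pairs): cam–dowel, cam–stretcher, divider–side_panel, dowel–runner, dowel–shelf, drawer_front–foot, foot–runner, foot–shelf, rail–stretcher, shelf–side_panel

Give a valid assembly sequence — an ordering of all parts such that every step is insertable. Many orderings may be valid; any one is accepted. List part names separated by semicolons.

stretcher; cam; dowel; runner; shelf; foot; side_panel; divider; drawer_front; rail

1. stretcher@(0, 2, 0) [-x clear] — {stretcher}
2. cam@(0, 1, 0) [-x clear] — {cam, stretcher}
3. dowel@(0, 0, 0) [-x clear] — {cam, dowel, stretcher}
4. runner@(0, 0, -1) [+y clear] — {cam, dowel, runner, stretcher}
5. shelf@(0, -1, 0) [-x clear] — {cam, dowel, runner, shelf, stretcher}
6. foot@(0, -1, -1) [-z clear] — {cam, dowel, foot, runner, shelf, stretcher}
7. side_panel@(0, -1, 1) [-y clear] — {cam, dowel, foot, runner, shelf, side_panel, stretcher}
8. divider@(0, -2, 1) [+x clear] — {cam, divider, dowel, foot, runner, shelf, side_panel, stretcher}
9. drawer_front@(0, -1, -2) [-z clear] — {cam, divider, dowel, drawer_front, foot, runner, shelf, side_panel, stretcher}
10. rail@(0, 3, 0) [+x clear] — {cam, divider, dowel, drawer_front, foot, rail, runner, shelf, side_panel, stretcher}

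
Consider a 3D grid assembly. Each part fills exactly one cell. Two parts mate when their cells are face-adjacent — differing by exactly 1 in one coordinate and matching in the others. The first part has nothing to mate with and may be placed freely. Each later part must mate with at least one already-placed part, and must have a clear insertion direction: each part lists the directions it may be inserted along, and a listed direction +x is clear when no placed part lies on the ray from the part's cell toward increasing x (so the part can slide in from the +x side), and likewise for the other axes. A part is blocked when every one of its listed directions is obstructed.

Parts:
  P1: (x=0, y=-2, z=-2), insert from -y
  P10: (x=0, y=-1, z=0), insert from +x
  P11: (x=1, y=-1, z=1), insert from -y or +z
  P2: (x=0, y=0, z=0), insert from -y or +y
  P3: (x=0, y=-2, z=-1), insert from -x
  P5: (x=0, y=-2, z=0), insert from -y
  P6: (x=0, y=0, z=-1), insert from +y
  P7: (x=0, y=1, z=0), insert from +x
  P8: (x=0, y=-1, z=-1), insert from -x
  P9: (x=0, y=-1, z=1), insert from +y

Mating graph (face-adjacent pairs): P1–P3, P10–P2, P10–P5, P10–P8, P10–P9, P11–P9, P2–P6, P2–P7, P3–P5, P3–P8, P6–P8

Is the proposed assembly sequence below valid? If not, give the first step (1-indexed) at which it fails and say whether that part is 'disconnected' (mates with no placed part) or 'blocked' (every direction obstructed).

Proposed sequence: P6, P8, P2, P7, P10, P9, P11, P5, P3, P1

Valid

1. P6@(0, 0, -1) [+y clear] — {P6}
2. P8@(0, -1, -1) [-x clear] — {P6, P8}
3. P2@(0, 0, 0) [-y clear] — {P2, P6, P8}
4. P7@(0, 1, 0) [+x clear] — {P2, P6, P7, P8}
5. P10@(0, -1, 0) [+x clear] — {P10, P2, P6, P7, P8}
6. P9@(0, -1, 1) [+y clear] — {P10, P2, P6, P7, P8, P9}
7. P11@(1, -1, 1) [-y clear] — {P10, P11, P2, P6, P7, P8, P9}
8. P5@(0, -2, 0) [-y clear] — {P10, P11, P2, P5, P6, P7, P8, P9}
9. P3@(0, -2, -1) [-x clear] — {P10, P11, P2, P3, P5, P6, P7, P8, P9}
10. P1@(0, -2, -2) [-y clear] — {P1, P10, P11, P2, P3, P5, P6, P7, P8, P9}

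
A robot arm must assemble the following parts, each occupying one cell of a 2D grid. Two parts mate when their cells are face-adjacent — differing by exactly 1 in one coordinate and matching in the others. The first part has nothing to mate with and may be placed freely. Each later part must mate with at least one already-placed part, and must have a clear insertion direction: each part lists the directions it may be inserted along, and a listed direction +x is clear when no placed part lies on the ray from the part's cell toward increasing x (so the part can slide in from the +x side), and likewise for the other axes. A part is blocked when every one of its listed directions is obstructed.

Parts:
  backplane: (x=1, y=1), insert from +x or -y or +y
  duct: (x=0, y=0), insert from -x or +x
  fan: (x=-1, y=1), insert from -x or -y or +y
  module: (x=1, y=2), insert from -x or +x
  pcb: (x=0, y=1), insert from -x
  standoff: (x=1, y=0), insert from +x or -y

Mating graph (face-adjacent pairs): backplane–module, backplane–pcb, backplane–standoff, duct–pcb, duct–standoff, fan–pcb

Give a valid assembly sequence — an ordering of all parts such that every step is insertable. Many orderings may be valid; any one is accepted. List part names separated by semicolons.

backplane; module; standoff; duct; pcb; fan

1. backplane@(1, 1) [+x clear] — {backplane}
2. module@(1, 2) [-x clear] — {backplane, module}
3. standoff@(1, 0) [+x clear] — {backplane, module, standoff}
4. duct@(0, 0) [-x clear] — {backplane, duct, module, standoff}
5. pcb@(0, 1) [-x clear] — {backplane, duct, module, pcb, standoff}
6. fan@(-1, 1) [-x clear] — {backplane, duct, fan, module, pcb, standoff}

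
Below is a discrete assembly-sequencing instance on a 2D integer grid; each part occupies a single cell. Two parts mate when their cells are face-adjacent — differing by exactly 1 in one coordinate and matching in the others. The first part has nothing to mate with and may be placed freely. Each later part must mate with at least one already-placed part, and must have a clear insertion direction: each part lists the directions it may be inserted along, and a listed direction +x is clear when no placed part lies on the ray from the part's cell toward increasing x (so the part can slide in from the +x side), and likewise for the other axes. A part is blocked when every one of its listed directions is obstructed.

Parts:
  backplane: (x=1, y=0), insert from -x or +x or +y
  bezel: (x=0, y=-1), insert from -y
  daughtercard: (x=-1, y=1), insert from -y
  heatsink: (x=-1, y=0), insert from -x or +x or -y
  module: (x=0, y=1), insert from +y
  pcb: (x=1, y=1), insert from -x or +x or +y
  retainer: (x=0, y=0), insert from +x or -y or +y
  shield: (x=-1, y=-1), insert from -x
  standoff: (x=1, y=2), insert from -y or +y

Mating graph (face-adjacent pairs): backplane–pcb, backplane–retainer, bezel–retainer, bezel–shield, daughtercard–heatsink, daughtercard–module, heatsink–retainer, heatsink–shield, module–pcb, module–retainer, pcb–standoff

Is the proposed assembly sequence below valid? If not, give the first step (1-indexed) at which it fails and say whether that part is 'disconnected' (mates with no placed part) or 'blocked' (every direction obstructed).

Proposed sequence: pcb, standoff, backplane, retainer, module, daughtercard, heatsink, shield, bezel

1. pcb@(1, 1) [-x clear] — {pcb}
2. standoff@(1, 2) [+y clear] — {pcb, standoff}
3. backplane@(1, 0) [-x clear] — {backplane, pcb, standoff}
4. retainer@(0, 0) [-y clear] — {backplane, pcb, retainer, standoff}
5. module@(0, 1) [+y clear] — {backplane, module, pcb, retainer, standoff}
6. daughtercard@(-1, 1) [-y clear] — {backplane, daughtercard, module, pcb, retainer, standoff}
7. heatsink@(-1, 0) [-x clear] — {backplane, daughtercard, heatsink, module, pcb, retainer, standoff}
8. shield@(-1, -1) [-x clear] — {backplane, daughtercard, heatsink, module, pcb, retainer, shield, standoff}
9. bezel@(0, -1) [-y clear] — {backplane, bezel, daughtercard, heatsink, module, pcb, retainer, shield, standoff}

Valid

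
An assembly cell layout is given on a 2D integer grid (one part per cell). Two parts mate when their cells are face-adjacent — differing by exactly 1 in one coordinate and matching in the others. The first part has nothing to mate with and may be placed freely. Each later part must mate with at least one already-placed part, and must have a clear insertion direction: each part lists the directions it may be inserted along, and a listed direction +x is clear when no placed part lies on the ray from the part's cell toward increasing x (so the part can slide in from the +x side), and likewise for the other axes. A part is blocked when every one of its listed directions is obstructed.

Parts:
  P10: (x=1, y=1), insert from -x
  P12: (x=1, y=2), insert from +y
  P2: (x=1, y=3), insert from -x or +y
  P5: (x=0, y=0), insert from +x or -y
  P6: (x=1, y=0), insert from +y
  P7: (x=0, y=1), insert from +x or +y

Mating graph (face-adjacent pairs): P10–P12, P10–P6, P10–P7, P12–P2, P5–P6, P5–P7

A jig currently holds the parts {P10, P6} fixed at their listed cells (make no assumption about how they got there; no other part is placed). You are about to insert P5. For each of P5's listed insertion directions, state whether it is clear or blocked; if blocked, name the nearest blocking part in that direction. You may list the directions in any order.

+x: blocked by P6; -y: clear

+x: nearest on ray is P6@(1, 0) ⇒ blocked
-y: ray from P5(0, 0) has no placed part ⇒ clear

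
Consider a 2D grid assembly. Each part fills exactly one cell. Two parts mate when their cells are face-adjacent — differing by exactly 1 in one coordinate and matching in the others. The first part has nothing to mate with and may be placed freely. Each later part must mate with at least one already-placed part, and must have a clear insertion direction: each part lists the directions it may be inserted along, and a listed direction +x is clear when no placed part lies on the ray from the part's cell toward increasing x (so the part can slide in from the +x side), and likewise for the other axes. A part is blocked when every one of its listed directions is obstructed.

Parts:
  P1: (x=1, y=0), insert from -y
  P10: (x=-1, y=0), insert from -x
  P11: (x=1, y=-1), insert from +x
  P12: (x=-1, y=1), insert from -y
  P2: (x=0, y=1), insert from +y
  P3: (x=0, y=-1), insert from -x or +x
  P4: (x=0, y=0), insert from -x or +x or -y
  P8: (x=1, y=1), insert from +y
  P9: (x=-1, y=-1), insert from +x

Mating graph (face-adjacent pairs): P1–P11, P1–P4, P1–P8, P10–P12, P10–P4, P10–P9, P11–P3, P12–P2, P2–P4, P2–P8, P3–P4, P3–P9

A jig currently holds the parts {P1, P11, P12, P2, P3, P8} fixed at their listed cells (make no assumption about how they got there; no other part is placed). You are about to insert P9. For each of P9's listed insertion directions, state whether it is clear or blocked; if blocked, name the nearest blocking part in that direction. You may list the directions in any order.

+x: nearest on ray is P3@(0, -1) ⇒ blocked

+x: blocked by P3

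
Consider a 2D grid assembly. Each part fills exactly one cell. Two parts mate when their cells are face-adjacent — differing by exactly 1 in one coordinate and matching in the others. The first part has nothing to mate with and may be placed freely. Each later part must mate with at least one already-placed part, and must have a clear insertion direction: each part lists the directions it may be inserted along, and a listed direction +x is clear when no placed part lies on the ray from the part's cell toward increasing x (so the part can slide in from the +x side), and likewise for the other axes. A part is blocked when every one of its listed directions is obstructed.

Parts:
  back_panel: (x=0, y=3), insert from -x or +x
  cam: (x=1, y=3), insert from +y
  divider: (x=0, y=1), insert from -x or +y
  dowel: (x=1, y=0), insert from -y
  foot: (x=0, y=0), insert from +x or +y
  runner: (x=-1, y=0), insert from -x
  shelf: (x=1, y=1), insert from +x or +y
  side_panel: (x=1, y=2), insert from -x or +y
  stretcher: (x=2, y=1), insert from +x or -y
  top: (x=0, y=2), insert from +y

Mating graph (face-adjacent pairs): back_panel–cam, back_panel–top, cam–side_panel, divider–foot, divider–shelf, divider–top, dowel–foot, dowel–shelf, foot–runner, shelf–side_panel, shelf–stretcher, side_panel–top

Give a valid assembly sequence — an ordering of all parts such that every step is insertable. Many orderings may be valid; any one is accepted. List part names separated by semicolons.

runner; foot; dowel; divider; top; back_panel; side_panel; cam; shelf; stretcher

1. runner@(-1, 0) [-x clear] — {runner}
2. foot@(0, 0) [+x clear] — {foot, runner}
3. dowel@(1, 0) [-y clear] — {dowel, foot, runner}
4. divider@(0, 1) [-x clear] — {divider, dowel, foot, runner}
5. top@(0, 2) [+y clear] — {divider, dowel, foot, runner, top}
6. back_panel@(0, 3) [-x clear] — {back_panel, divider, dowel, foot, runner, top}
7. side_panel@(1, 2) [+y clear] — {back_panel, divider, dowel, foot, runner, side_panel, top}
8. cam@(1, 3) [+y clear] — {back_panel, cam, divider, dowel, foot, runner, side_panel, top}
9. shelf@(1, 1) [+x clear] — {back_panel, cam, divider, dowel, foot, runner, shelf, side_panel, top}
10. stretcher@(2, 1) [+x clear] — {back_panel, cam, divider, dowel, foot, runner, shelf, side_panel, stretcher, top}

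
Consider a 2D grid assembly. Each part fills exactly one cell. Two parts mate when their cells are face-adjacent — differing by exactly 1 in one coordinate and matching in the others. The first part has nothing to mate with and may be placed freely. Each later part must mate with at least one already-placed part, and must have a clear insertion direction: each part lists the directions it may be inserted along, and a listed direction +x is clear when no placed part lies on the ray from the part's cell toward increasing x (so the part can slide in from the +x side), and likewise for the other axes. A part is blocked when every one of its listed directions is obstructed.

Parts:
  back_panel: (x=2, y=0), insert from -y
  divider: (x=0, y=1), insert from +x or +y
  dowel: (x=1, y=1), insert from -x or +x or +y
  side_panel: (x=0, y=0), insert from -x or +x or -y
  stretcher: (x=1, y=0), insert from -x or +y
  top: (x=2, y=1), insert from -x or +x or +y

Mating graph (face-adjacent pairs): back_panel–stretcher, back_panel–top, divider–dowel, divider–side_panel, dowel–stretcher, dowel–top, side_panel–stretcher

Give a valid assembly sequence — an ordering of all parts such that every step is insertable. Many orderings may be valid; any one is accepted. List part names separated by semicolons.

stretcher; dowel; side_panel; top; divider; back_panel

1. stretcher@(1, 0) [-x clear] — {stretcher}
2. dowel@(1, 1) [-x clear] — {dowel, stretcher}
3. side_panel@(0, 0) [-x clear] — {dowel, side_panel, stretcher}
4. top@(2, 1) [+x clear] — {dowel, side_panel, stretcher, top}
5. divider@(0, 1) [+y clear] — {divider, dowel, side_panel, stretcher, top}
6. back_panel@(2, 0) [-y clear] — {back_panel, divider, dowel, side_panel, stretcher, top}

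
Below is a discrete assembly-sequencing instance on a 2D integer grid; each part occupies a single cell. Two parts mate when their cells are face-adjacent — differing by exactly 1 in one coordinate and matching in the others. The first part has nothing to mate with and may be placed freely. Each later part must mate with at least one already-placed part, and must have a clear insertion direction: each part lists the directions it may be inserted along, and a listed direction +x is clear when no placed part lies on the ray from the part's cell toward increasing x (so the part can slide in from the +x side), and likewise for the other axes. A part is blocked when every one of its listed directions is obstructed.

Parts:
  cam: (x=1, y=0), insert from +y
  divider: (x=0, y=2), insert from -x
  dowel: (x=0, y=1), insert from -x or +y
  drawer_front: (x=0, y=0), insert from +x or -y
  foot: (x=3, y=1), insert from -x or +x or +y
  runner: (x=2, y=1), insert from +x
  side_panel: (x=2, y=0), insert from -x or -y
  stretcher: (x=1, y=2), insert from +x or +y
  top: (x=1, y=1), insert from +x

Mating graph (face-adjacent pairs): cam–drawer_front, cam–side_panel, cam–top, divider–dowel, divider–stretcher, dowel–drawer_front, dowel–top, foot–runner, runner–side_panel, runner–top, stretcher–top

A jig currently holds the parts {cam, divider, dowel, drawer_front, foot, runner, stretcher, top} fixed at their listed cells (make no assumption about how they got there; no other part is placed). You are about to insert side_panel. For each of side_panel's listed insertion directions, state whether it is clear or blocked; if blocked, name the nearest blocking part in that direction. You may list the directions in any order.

-x: nearest on ray is cam@(1, 0) ⇒ blocked
-y: ray from side_panel(2, 0) has no placed part ⇒ clear

-x: blocked by cam; -y: clear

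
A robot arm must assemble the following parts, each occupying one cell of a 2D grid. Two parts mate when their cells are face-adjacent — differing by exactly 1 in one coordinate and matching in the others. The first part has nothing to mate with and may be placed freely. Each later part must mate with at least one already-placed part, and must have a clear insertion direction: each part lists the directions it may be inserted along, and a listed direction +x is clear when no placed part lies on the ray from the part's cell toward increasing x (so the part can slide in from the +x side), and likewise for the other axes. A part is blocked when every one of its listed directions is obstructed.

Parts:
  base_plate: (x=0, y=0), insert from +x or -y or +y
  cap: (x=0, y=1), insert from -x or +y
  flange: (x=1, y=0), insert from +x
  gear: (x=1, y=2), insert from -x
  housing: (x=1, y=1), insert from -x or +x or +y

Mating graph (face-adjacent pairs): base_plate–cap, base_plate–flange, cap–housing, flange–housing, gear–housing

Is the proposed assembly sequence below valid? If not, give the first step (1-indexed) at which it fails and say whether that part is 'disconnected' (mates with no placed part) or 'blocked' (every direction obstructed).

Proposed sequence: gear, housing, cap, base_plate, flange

1. gear@(1, 2) [-x clear] — {gear}
2. housing@(1, 1) [-x clear] — {gear, housing}
3. cap@(0, 1) [-x clear] — {cap, gear, housing}
4. base_plate@(0, 0) [+x clear] — {base_plate, cap, gear, housing}
5. flange@(1, 0) [+x clear] — {base_plate, cap, flange, gear, housing}

Valid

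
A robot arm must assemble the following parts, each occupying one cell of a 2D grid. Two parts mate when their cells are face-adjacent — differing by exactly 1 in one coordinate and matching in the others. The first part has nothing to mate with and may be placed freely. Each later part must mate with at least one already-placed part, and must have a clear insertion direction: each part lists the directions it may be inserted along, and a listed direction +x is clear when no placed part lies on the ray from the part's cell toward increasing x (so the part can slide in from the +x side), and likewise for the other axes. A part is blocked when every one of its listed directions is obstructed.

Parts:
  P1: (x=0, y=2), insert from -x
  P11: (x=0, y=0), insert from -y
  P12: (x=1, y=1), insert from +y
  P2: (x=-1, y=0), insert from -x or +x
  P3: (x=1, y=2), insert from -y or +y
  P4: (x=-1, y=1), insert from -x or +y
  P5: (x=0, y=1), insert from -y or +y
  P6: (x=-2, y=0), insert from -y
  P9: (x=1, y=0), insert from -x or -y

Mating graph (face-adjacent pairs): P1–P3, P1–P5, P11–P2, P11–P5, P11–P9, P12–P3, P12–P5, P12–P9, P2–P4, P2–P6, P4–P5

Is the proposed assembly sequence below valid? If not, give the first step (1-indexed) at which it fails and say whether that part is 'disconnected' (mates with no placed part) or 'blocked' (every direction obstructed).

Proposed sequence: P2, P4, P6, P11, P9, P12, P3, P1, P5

1. P2@(-1, 0) [-x clear] — {P2}
2. P4@(-1, 1) [-x clear] — {P2, P4}
3. P6@(-2, 0) [-y clear] — {P2, P4, P6}
4. P11@(0, 0) [-y clear] — {P11, P2, P4, P6}
5. P9@(1, 0) [-y clear] — {P11, P2, P4, P6, P9}
6. P12@(1, 1) [+y clear] — {P11, P12, P2, P4, P6, P9}
7. P3@(1, 2) [+y clear] — {P11, P12, P2, P3, P4, P6, P9}
8. P1@(0, 2) [-x clear] — {P1, P11, P12, P2, P3, P4, P6, P9}
9. P5@(0, 1) — -y/+y all obstructed ⇒ blocked

Invalid at step 9 (blocked)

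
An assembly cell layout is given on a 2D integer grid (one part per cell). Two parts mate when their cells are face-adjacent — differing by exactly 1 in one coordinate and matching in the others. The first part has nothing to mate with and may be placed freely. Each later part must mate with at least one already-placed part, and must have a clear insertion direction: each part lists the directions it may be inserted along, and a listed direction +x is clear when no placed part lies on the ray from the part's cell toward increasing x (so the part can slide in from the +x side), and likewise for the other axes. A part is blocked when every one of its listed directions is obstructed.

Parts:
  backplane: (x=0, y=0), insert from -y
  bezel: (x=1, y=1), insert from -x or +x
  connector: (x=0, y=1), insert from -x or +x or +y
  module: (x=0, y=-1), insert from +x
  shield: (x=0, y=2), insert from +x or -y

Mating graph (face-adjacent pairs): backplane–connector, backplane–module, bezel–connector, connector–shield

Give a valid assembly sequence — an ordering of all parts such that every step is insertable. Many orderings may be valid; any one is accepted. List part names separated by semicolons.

1. bezel@(1, 1) [-x clear] — {bezel}
2. connector@(0, 1) [-x clear] — {bezel, connector}
3. shield@(0, 2) [+x clear] — {bezel, connector, shield}
4. backplane@(0, 0) [-y clear] — {backplane, bezel, connector, shield}
5. module@(0, -1) [+x clear] — {backplane, bezel, connector, module, shield}

bezel; connector; shield; backplane; module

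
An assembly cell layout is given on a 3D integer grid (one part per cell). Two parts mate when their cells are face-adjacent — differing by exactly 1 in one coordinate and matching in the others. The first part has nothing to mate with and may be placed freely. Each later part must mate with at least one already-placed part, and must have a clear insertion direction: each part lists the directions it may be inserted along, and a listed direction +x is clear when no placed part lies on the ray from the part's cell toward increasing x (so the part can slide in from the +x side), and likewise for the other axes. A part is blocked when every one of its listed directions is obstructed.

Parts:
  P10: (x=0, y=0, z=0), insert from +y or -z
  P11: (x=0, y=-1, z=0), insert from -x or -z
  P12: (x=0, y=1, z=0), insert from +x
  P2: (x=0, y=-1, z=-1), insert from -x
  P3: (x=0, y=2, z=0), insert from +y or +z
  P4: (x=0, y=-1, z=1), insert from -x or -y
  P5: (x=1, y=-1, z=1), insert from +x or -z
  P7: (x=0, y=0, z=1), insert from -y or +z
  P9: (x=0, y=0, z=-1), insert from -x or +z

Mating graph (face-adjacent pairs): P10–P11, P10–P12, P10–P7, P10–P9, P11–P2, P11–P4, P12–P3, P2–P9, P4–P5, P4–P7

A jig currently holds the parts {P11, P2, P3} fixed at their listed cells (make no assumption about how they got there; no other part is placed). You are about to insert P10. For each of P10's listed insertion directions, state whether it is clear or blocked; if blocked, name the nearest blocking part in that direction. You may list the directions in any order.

+y: blocked by P3; -z: clear

+y: nearest on ray is P3@(0, 2, 0) ⇒ blocked
-z: ray from P10(0, 0, 0) has no placed part ⇒ clear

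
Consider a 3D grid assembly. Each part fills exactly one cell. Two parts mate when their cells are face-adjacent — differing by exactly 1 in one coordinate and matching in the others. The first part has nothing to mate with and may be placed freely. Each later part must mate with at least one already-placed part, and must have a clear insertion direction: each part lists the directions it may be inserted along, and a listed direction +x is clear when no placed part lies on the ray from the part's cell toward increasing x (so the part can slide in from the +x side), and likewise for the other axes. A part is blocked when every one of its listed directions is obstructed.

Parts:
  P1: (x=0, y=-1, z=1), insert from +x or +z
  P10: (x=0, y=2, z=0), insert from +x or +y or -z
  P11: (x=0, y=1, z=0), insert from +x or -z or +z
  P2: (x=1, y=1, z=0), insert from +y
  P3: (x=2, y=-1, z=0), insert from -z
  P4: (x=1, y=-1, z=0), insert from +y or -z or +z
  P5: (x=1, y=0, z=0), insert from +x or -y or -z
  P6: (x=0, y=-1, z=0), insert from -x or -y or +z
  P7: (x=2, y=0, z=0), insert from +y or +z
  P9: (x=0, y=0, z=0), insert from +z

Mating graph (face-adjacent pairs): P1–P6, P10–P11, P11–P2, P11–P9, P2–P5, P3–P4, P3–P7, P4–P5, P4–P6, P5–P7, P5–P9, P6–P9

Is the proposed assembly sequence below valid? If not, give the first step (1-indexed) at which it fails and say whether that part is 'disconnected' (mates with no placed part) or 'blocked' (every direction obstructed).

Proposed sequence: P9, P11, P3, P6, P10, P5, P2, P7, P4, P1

1. P9@(0, 0, 0) [+z clear] — {P9}
2. P11@(0, 1, 0) [+x clear] — {P11, P9}
3. P3@(2, -1, 0) — no placed neighbour ⇒ disconnected

Invalid at step 3 (disconnected)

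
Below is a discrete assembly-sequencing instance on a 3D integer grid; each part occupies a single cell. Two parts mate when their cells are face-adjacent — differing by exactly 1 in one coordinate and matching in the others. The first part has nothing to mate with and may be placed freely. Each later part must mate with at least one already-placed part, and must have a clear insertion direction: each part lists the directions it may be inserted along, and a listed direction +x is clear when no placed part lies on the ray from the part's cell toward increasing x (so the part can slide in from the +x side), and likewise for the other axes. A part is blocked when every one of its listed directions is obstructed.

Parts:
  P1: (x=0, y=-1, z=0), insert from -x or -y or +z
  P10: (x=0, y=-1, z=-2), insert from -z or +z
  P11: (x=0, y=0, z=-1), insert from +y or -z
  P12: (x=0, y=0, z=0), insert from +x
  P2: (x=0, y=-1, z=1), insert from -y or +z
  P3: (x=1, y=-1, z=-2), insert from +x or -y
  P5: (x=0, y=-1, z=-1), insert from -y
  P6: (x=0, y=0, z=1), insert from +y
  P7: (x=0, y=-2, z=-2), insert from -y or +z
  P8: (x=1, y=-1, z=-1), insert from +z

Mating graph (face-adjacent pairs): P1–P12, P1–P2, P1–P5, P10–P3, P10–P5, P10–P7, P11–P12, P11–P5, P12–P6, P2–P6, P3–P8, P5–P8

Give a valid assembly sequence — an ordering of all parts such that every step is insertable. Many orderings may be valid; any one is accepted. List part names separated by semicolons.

P5; P10; P3; P7; P8; P11; P12; P1; P2; P6

1. P5@(0, -1, -1) [-y clear] — {P5}
2. P10@(0, -1, -2) [-z clear] — {P10, P5}
3. P3@(1, -1, -2) [+x clear] — {P10, P3, P5}
4. P7@(0, -2, -2) [-y clear] — {P10, P3, P5, P7}
5. P8@(1, -1, -1) [+z clear] — {P10, P3, P5, P7, P8}
6. P11@(0, 0, -1) [+y clear] — {P10, P11, P3, P5, P7, P8}
7. P12@(0, 0, 0) [+x clear] — {P10, P11, P12, P3, P5, P7, P8}
8. P1@(0, -1, 0) [-x clear] — {P1, P10, P11, P12, P3, P5, P7, P8}
9. P2@(0, -1, 1) [-y clear] — {P1, P10, P11, P12, P2, P3, P5, P7, P8}
10. P6@(0, 0, 1) [+y clear] — {P1, P10, P11, P12, P2, P3, P5, P6, P7, P8}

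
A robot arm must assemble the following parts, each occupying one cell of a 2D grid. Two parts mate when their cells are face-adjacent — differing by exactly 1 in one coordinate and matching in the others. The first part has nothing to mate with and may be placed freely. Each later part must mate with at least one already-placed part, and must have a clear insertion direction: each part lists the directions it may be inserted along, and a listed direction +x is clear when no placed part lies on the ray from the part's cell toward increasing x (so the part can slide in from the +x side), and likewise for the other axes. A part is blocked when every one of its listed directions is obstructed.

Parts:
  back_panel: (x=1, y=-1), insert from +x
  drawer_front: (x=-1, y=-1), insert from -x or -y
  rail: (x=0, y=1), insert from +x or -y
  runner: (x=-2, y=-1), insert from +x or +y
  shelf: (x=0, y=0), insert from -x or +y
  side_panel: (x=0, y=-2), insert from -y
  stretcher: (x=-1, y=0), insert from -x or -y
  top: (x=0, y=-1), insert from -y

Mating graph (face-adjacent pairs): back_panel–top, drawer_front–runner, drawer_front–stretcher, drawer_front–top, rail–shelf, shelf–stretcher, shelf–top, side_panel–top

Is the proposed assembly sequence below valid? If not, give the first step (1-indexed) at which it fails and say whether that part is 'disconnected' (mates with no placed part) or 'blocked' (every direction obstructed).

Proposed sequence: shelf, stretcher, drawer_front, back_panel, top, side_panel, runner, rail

Invalid at step 4 (disconnected)

1. shelf@(0, 0) [-x clear] — {shelf}
2. stretcher@(-1, 0) [-x clear] — {shelf, stretcher}
3. drawer_front@(-1, -1) [-x clear] — {drawer_front, shelf, stretcher}
4. back_panel@(1, -1) — no placed neighbour ⇒ disconnected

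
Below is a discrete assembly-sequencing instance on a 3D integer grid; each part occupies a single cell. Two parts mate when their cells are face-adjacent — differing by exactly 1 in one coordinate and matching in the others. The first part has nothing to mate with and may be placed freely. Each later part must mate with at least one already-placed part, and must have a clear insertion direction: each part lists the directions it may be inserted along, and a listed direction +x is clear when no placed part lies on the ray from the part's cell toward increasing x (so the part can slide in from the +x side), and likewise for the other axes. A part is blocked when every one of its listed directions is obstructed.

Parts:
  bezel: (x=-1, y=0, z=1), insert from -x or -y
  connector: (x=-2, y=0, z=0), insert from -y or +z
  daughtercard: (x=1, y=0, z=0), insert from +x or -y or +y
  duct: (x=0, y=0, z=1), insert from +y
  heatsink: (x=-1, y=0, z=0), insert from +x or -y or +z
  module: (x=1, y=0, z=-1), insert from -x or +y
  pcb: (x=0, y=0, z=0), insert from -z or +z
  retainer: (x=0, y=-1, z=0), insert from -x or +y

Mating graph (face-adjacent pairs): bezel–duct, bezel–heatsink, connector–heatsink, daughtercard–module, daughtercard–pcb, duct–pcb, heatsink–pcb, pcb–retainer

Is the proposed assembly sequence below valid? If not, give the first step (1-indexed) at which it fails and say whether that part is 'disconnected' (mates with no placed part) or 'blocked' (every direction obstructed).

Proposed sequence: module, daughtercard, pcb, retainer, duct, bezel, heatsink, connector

1. module@(1, 0, -1) [-x clear] — {module}
2. daughtercard@(1, 0, 0) [+x clear] — {daughtercard, module}
3. pcb@(0, 0, 0) [-z clear] — {daughtercard, module, pcb}
4. retainer@(0, -1, 0) [-x clear] — {daughtercard, module, pcb, retainer}
5. duct@(0, 0, 1) [+y clear] — {daughtercard, duct, module, pcb, retainer}
6. bezel@(-1, 0, 1) [-x clear] — {bezel, daughtercard, duct, module, pcb, retainer}
7. heatsink@(-1, 0, 0) [-y clear] — {bezel, daughtercard, duct, heatsink, module, pcb, retainer}
8. connector@(-2, 0, 0) [-y clear] — {bezel, connector, daughtercard, duct, heatsink, module, pcb, retainer}

Valid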